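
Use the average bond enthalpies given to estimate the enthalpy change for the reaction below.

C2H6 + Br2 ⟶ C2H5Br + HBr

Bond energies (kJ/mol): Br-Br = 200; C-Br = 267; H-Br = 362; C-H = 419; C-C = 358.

ΔH ≈ −10 kJ

Bonds broken (reactants):
  Br-Br: 1 × 200 = 200
  C-C: 1 × 358 = 358
  C-H: 6 × 419 = 2514
  Σ(broken) = 3072 kJ
Bonds formed (products):
  C-Br: 1 × 267 = 267
  C-C: 1 × 358 = 358
  C-H: 5 × 419 = 2095
  H-Br: 1 × 362 = 362
  Σ(formed) = 3082 kJ
ΔH = Σ(broken) − Σ(formed) = 3072 − 3082 = −10 kJ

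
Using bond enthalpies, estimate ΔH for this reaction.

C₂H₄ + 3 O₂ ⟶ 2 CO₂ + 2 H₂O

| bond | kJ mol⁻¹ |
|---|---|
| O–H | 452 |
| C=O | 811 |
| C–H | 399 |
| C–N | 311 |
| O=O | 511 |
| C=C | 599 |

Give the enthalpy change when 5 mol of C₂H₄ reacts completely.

Bonds broken (reactants):
  C–H: 4 × 399 = 1596
  C=C: 1 × 599 = 599
  O=O: 3 × 511 = 1533
  Σ(broken) = 3728 kJ
Bonds formed (products):
  C=O: 4 × 811 = 3244
  O–H: 4 × 452 = 1808
  Σ(formed) = 5052 kJ
ΔH = Σ(broken) − Σ(formed) = 3728 − 5052 = −1324 kJ
For 5× the reaction as written: 5 × (−1324) = −6620 kJ

ΔH = −6620 kJ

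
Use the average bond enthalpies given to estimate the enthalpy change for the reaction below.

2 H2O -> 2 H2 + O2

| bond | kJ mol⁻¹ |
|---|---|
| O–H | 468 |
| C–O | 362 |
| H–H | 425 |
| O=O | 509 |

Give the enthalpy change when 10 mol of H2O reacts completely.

ΔH = +2565 kJ

Bonds broken (reactants):
  O–H: 4 × 468 = 1872
  Σ(broken) = 1872 kJ
Bonds formed (products):
  H–H: 2 × 425 = 850
  O=O: 1 × 509 = 509
  Σ(formed) = 1359 kJ
ΔH = Σ(broken) − Σ(formed) = 1872 − 1359 = +513 kJ
For 5× the reaction as written: 5 × (+513) = +2565 kJ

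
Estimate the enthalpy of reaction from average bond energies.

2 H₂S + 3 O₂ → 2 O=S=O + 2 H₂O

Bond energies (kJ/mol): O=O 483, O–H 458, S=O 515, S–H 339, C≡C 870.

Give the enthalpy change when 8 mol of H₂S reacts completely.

Bonds broken (reactants):
  O=O: 3 × 483 = 1449
  S–H: 4 × 339 = 1356
  Σ(broken) = 2805 kJ
Bonds formed (products):
  O–H: 4 × 458 = 1832
  S=O: 4 × 515 = 2060
  Σ(formed) = 3892 kJ
ΔH = Σ(broken) − Σ(formed) = 2805 − 3892 = −1087 kJ
For 4× the reaction as written: 4 × (−1087) = −4348 kJ

ΔH = −4348 kJ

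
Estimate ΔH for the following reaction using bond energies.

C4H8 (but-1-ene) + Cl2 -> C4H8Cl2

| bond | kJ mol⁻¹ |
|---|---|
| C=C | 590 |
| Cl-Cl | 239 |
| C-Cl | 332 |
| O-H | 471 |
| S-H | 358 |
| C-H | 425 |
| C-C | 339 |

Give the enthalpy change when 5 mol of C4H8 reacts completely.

ΔH = −870 kJ

Bonds broken (reactants):
  C-C: 2 × 339 = 678
  C-H: 8 × 425 = 3400
  C=C: 1 × 590 = 590
  Cl-Cl: 1 × 239 = 239
  Σ(broken) = 4907 kJ
Bonds formed (products):
  C-C: 3 × 339 = 1017
  C-Cl: 2 × 332 = 664
  C-H: 8 × 425 = 3400
  Σ(formed) = 5081 kJ
ΔH = Σ(broken) − Σ(formed) = 4907 − 5081 = −174 kJ
For 5× the reaction as written: 5 × (−174) = −870 kJ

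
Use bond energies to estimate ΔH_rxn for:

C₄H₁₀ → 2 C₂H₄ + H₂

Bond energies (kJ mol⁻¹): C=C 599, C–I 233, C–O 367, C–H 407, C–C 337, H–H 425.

ΔH ≈ +202 kJ

Bonds broken (reactants):
  C–C: 3 × 337 = 1011
  C–H: 10 × 407 = 4070
  Σ(broken) = 5081 kJ
Bonds formed (products):
  C–H: 8 × 407 = 3256
  C=C: 2 × 599 = 1198
  H–H: 1 × 425 = 425
  Σ(formed) = 4879 kJ
ΔH = Σ(broken) − Σ(formed) = 5081 − 4879 = +202 kJ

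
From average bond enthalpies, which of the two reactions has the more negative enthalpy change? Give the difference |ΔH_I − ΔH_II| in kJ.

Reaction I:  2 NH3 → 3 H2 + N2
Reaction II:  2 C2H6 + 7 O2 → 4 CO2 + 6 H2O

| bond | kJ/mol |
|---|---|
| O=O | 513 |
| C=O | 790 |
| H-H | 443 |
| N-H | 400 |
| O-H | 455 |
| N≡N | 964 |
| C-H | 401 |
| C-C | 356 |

Reaction I:
  Bonds broken (reactants):
    N-H: 6 × 400 = 2400
    Σ(broken) = 2400 kJ
  Bonds formed (products):
    H-H: 3 × 443 = 1329
    N≡N: 1 × 964 = 964
    Σ(formed) = 2293 kJ
  ΔH_I = 2400 − 2293 = +107 kJ
Reaction II:
  Bonds broken (reactants):
    C-C: 2 × 356 = 712
    C-H: 12 × 401 = 4812
    O=O: 7 × 513 = 3591
    Σ(broken) = 9115 kJ
  Bonds formed (products):
    C=O: 8 × 790 = 6320
    O-H: 12 × 455 = 5460
    Σ(formed) = 11780 kJ
  ΔH_II = 9115 − 11780 = −2665 kJ
ΔH_I − ΔH_II = +2772 kJ, so reaction II has the more negative ΔH; |ΔH_I − ΔH_II| = 2772 kJ.

Reaction II, by 2772 kJ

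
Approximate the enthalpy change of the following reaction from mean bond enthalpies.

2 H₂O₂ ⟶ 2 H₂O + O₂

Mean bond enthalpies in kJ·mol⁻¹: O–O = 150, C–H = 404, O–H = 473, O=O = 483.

Bonds broken (reactants):
  O–H: 4 × 473 = 1892
  O–O: 2 × 150 = 300
  Σ(broken) = 2192 kJ
Bonds formed (products):
  O–H: 4 × 473 = 1892
  O=O: 1 × 483 = 483
  Σ(formed) = 2375 kJ
ΔH = Σ(broken) − Σ(formed) = 2192 − 2375 = −183 kJ

ΔH ≈ −183 kJ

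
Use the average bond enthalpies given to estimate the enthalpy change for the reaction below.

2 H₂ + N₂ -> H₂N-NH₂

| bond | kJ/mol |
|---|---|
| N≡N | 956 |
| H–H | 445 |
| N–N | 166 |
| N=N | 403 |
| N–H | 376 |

Bonds broken (reactants):
  H–H: 2 × 445 = 890
  N≡N: 1 × 956 = 956
  Σ(broken) = 1846 kJ
Bonds formed (products):
  N–H: 4 × 376 = 1504
  N–N: 1 × 166 = 166
  Σ(formed) = 1670 kJ
ΔH = Σ(broken) − Σ(formed) = 1846 − 1670 = +176 kJ

ΔH ≈ +176 kJ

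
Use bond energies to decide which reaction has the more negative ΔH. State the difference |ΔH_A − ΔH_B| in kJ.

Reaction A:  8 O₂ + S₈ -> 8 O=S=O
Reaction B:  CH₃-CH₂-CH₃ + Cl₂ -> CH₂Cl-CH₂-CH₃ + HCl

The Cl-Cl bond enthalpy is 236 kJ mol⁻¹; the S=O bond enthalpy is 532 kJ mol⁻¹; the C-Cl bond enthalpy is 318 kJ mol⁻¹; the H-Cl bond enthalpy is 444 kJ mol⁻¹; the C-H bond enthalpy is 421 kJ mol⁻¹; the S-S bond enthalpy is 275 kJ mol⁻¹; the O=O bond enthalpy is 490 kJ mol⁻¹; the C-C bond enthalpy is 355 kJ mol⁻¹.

Reaction A, by 2287 kJ

Reaction A:
  Bonds broken (reactants):
    O=O: 8 × 490 = 3920
    S-S: 8 × 275 = 2200
    Σ(broken) = 6120 kJ
  Bonds formed (products):
    S=O: 16 × 532 = 8512
    Σ(formed) = 8512 kJ
  ΔH_A = 6120 − 8512 = −2392 kJ
Reaction B:
  Bonds broken (reactants):
    C-C: 2 × 355 = 710
    C-H: 8 × 421 = 3368
    Cl-Cl: 1 × 236 = 236
    Σ(broken) = 4314 kJ
  Bonds formed (products):
    C-C: 2 × 355 = 710
    C-Cl: 1 × 318 = 318
    C-H: 7 × 421 = 2947
    H-Cl: 1 × 444 = 444
    Σ(formed) = 4419 kJ
  ΔH_B = 4314 − 4419 = −105 kJ
ΔH_A − ΔH_B = −2287 kJ, so reaction A has the more negative ΔH; |ΔH_A − ΔH_B| = 2287 kJ.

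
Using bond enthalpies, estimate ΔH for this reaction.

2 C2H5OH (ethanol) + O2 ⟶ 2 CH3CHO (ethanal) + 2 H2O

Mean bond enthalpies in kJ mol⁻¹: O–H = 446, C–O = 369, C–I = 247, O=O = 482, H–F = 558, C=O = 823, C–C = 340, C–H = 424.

Bonds broken (reactants):
  C–C: 2 × 340 = 680
  C–H: 10 × 424 = 4240
  C–O: 2 × 369 = 738
  O–H: 2 × 446 = 892
  O=O: 1 × 482 = 482
  Σ(broken) = 7032 kJ
Bonds formed (products):
  C–C: 2 × 340 = 680
  C–H: 8 × 424 = 3392
  C=O: 2 × 823 = 1646
  O–H: 4 × 446 = 1784
  Σ(formed) = 7502 kJ
ΔH = Σ(broken) − Σ(formed) = 7032 − 7502 = −470 kJ

ΔH ≈ −470 kJ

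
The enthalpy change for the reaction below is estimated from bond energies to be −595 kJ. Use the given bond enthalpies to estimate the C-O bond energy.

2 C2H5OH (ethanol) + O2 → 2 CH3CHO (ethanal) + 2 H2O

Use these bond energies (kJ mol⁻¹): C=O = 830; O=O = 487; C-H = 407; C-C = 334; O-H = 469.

Let D be the C-O bond energy.
Σ(broken) = 2×334 + 10×407 + 2×D + 2×469 + 1×487 = 6163 + 2D
Σ(formed) = 2×334 + 8×407 + 2×830 + 4×469 = 7460
ΔH = Σ(broken) − Σ(formed) = (6163 + 2D) − (7460) = −1297 + 2D
Setting this equal to −595 kJ gives 2D = 702, so D = 351 kJ/mol.

D(C-O) ≈ 351 kJ/mol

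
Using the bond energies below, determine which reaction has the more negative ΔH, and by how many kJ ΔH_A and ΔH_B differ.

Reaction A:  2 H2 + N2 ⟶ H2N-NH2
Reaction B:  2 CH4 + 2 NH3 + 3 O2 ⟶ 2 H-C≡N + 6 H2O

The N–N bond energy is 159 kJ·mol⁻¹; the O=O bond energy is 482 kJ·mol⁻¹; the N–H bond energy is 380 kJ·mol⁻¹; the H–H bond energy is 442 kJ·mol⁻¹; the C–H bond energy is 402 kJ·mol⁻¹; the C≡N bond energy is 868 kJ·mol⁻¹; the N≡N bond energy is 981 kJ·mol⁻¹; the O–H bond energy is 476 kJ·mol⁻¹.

Reaction B, by 1496 kJ

Reaction A:
  Bonds broken (reactants):
    H–H: 2 × 442 = 884
    N≡N: 1 × 981 = 981
    Σ(broken) = 1865 kJ
  Bonds formed (products):
    N–H: 4 × 380 = 1520
    N–N: 1 × 159 = 159
    Σ(formed) = 1679 kJ
  ΔH_A = 1865 − 1679 = +186 kJ
Reaction B:
  Bonds broken (reactants):
    C–H: 8 × 402 = 3216
    N–H: 6 × 380 = 2280
    O=O: 3 × 482 = 1446
    Σ(broken) = 6942 kJ
  Bonds formed (products):
    C≡N: 2 × 868 = 1736
    C–H: 2 × 402 = 804
    O–H: 12 × 476 = 5712
    Σ(formed) = 8252 kJ
  ΔH_B = 6942 − 8252 = −1310 kJ
ΔH_A − ΔH_B = +1496 kJ, so reaction B has the more negative ΔH; |ΔH_A − ΔH_B| = 1496 kJ.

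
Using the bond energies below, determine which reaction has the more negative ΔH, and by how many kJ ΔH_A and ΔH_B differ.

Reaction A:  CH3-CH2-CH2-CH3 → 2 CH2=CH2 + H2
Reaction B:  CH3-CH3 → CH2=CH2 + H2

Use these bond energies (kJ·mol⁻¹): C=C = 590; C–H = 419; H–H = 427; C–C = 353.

Reaction B, by 116 kJ

Reaction A:
  Bonds broken (reactants):
    C–C: 3 × 353 = 1059
    C–H: 10 × 419 = 4190
    Σ(broken) = 5249 kJ
  Bonds formed (products):
    C–H: 8 × 419 = 3352
    C=C: 2 × 590 = 1180
    H–H: 1 × 427 = 427
    Σ(formed) = 4959 kJ
  ΔH_A = 5249 − 4959 = +290 kJ
Reaction B:
  Bonds broken (reactants):
    C–C: 1 × 353 = 353
    C–H: 6 × 419 = 2514
    Σ(broken) = 2867 kJ
  Bonds formed (products):
    C–H: 4 × 419 = 1676
    C=C: 1 × 590 = 590
    H–H: 1 × 427 = 427
    Σ(formed) = 2693 kJ
  ΔH_B = 2867 − 2693 = +174 kJ
ΔH_A − ΔH_B = +116 kJ, so reaction B has the more negative ΔH; |ΔH_A − ΔH_B| = 116 kJ.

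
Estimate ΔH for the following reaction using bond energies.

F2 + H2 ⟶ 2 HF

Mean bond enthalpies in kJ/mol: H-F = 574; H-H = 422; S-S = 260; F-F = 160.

ΔH ≈ −566 kJ

Bonds broken (reactants):
  F-F: 1 × 160 = 160
  H-H: 1 × 422 = 422
  Σ(broken) = 582 kJ
Bonds formed (products):
  H-F: 2 × 574 = 1148
  Σ(formed) = 1148 kJ
ΔH = Σ(broken) − Σ(formed) = 582 − 1148 = −566 kJ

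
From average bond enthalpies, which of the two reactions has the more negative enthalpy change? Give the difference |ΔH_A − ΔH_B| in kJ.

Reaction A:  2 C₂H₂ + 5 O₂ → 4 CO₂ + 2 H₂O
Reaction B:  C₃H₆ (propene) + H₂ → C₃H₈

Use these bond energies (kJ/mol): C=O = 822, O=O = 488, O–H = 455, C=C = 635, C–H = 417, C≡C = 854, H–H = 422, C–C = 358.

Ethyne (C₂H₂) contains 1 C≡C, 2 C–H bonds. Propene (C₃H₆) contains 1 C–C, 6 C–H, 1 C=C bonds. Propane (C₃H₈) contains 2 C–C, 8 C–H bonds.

Reaction A:
  Bonds broken (reactants):
    C≡C: 2 × 854 = 1708
    C–H: 4 × 417 = 1668
    O=O: 5 × 488 = 2440
    Σ(broken) = 5816 kJ
  Bonds formed (products):
    C=O: 8 × 822 = 6576
    O–H: 4 × 455 = 1820
    Σ(formed) = 8396 kJ
  ΔH_A = 5816 − 8396 = −2580 kJ
Reaction B:
  Bonds broken (reactants):
    C–C: 1 × 358 = 358
    C–H: 6 × 417 = 2502
    C=C: 1 × 635 = 635
    H–H: 1 × 422 = 422
    Σ(broken) = 3917 kJ
  Bonds formed (products):
    C–C: 2 × 358 = 716
    C–H: 8 × 417 = 3336
    Σ(formed) = 4052 kJ
  ΔH_B = 3917 − 4052 = −135 kJ
ΔH_A − ΔH_B = −2445 kJ, so reaction A has the more negative ΔH; |ΔH_A − ΔH_B| = 2445 kJ.

Reaction A, by 2445 kJ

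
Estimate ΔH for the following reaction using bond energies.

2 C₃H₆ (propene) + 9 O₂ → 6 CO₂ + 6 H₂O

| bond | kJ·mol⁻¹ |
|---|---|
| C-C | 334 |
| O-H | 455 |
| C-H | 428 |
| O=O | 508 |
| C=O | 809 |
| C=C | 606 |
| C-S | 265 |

ΔH ≈ −3580 kJ

Bonds broken (reactants):
  C-C: 2 × 334 = 668
  C-H: 12 × 428 = 5136
  C=C: 2 × 606 = 1212
  O=O: 9 × 508 = 4572
  Σ(broken) = 11588 kJ
Bonds formed (products):
  C=O: 12 × 809 = 9708
  O-H: 12 × 455 = 5460
  Σ(formed) = 15168 kJ
ΔH = Σ(broken) − Σ(formed) = 11588 − 15168 = −3580 kJ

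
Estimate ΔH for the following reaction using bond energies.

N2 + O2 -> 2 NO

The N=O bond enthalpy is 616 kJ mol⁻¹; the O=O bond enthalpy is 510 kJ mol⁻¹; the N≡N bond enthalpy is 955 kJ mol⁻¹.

ΔH ≈ +233 kJ

Bonds broken (reactants):
  N≡N: 1 × 955 = 955
  O=O: 1 × 510 = 510
  Σ(broken) = 1465 kJ
Bonds formed (products):
  N=O: 2 × 616 = 1232
  Σ(formed) = 1232 kJ
ΔH = Σ(broken) − Σ(formed) = 1465 − 1232 = +233 kJ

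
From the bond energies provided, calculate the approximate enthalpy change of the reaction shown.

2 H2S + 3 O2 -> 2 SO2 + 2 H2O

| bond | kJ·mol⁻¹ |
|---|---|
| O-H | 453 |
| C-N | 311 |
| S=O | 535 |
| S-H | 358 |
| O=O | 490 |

Bonds broken (reactants):
  O=O: 3 × 490 = 1470
  S-H: 4 × 358 = 1432
  Σ(broken) = 2902 kJ
Bonds formed (products):
  O-H: 4 × 453 = 1812
  S=O: 4 × 535 = 2140
  Σ(formed) = 3952 kJ
ΔH = Σ(broken) − Σ(formed) = 2902 − 3952 = −1050 kJ

ΔH ≈ −1050 kJ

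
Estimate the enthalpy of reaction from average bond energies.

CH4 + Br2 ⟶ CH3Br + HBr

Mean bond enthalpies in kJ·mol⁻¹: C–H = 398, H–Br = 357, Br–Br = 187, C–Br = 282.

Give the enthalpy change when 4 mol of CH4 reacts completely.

ΔH = −216 kJ

Bonds broken (reactants):
  Br–Br: 1 × 187 = 187
  C–H: 4 × 398 = 1592
  Σ(broken) = 1779 kJ
Bonds formed (products):
  C–Br: 1 × 282 = 282
  C–H: 3 × 398 = 1194
  H–Br: 1 × 357 = 357
  Σ(formed) = 1833 kJ
ΔH = Σ(broken) − Σ(formed) = 1779 − 1833 = −54 kJ
For 4× the reaction as written: 4 × (−54) = −216 kJ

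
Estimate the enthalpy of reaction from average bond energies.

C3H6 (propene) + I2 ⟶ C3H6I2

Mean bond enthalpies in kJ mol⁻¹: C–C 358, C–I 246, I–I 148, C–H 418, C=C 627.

ΔH ≈ −75 kJ

Bonds broken (reactants):
  C–C: 1 × 358 = 358
  C–H: 6 × 418 = 2508
  C=C: 1 × 627 = 627
  I–I: 1 × 148 = 148
  Σ(broken) = 3641 kJ
Bonds formed (products):
  C–C: 2 × 358 = 716
  C–H: 6 × 418 = 2508
  C–I: 2 × 246 = 492
  Σ(formed) = 3716 kJ
ΔH = Σ(broken) − Σ(formed) = 3641 − 3716 = −75 kJ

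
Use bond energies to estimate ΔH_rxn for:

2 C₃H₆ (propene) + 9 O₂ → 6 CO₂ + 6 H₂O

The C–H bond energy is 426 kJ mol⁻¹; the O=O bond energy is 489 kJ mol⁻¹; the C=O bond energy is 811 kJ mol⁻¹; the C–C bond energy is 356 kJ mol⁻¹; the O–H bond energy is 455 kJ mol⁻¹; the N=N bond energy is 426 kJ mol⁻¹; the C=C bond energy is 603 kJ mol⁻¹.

ΔH ≈ −3761 kJ

Bonds broken (reactants):
  C–C: 2 × 356 = 712
  C–H: 12 × 426 = 5112
  C=C: 2 × 603 = 1206
  O=O: 9 × 489 = 4401
  Σ(broken) = 11431 kJ
Bonds formed (products):
  C=O: 12 × 811 = 9732
  O–H: 12 × 455 = 5460
  Σ(formed) = 15192 kJ
ΔH = Σ(broken) − Σ(formed) = 11431 − 15192 = −3761 kJ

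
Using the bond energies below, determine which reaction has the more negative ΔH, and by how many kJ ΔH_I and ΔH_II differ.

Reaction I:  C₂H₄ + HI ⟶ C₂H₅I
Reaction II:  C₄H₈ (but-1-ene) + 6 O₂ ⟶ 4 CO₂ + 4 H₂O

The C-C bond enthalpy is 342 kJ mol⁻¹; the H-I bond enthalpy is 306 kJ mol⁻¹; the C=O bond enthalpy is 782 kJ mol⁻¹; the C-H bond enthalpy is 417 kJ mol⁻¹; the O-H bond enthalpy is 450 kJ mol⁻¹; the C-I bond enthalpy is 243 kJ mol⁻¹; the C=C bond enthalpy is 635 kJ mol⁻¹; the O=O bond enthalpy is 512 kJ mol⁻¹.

Reaction II, by 2068 kJ

Reaction I:
  Bonds broken (reactants):
    C-H: 4 × 417 = 1668
    C=C: 1 × 635 = 635
    H-I: 1 × 306 = 306
    Σ(broken) = 2609 kJ
  Bonds formed (products):
    C-C: 1 × 342 = 342
    C-H: 5 × 417 = 2085
    C-I: 1 × 243 = 243
    Σ(formed) = 2670 kJ
  ΔH_I = 2609 − 2670 = −61 kJ
Reaction II:
  Bonds broken (reactants):
    C-C: 2 × 342 = 684
    C-H: 8 × 417 = 3336
    C=C: 1 × 635 = 635
    O=O: 6 × 512 = 3072
    Σ(broken) = 7727 kJ
  Bonds formed (products):
    C=O: 8 × 782 = 6256
    O-H: 8 × 450 = 3600
    Σ(formed) = 9856 kJ
  ΔH_II = 7727 − 9856 = −2129 kJ
ΔH_I − ΔH_II = +2068 kJ, so reaction II has the more negative ΔH; |ΔH_I − ΔH_II| = 2068 kJ.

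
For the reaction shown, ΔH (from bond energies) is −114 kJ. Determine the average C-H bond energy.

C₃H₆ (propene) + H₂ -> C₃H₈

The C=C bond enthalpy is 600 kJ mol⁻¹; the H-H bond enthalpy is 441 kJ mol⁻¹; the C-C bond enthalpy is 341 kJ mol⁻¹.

Let D be the C-H bond energy.
Σ(broken) = 1×341 + 6×D + 1×600 + 1×441 = 1382 + 6D
Σ(formed) = 2×341 + 8×D = 682 + 8D
ΔH = Σ(broken) − Σ(formed) = (1382 + 6D) − (682 + 8D) = +700 − 2D
Setting this equal to −114 kJ gives 2D = 814, so D = 407 kJ/mol.

D(C-H) ≈ 407 kJ/mol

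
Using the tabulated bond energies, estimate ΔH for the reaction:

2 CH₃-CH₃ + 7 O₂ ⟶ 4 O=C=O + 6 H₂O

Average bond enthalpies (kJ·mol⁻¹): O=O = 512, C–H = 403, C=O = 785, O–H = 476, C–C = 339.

ΔH ≈ −2894 kJ

Bonds broken (reactants):
  C–C: 2 × 339 = 678
  C–H: 12 × 403 = 4836
  O=O: 7 × 512 = 3584
  Σ(broken) = 9098 kJ
Bonds formed (products):
  C=O: 8 × 785 = 6280
  O–H: 12 × 476 = 5712
  Σ(formed) = 11992 kJ
ΔH = Σ(broken) − Σ(formed) = 9098 − 11992 = −2894 kJ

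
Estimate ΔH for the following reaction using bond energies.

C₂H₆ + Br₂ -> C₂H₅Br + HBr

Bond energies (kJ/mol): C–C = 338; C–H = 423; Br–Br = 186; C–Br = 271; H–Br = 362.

ΔH ≈ −24 kJ

Bonds broken (reactants):
  Br–Br: 1 × 186 = 186
  C–C: 1 × 338 = 338
  C–H: 6 × 423 = 2538
  Σ(broken) = 3062 kJ
Bonds formed (products):
  C–Br: 1 × 271 = 271
  C–C: 1 × 338 = 338
  C–H: 5 × 423 = 2115
  H–Br: 1 × 362 = 362
  Σ(formed) = 3086 kJ
ΔH = Σ(broken) − Σ(formed) = 3062 − 3086 = −24 kJ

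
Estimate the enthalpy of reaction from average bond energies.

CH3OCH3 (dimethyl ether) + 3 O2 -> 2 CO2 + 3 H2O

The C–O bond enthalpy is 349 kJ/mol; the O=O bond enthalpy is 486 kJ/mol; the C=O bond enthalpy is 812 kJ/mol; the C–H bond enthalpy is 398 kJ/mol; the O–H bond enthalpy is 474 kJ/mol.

Bonds broken (reactants):
  C–H: 6 × 398 = 2388
  C–O: 2 × 349 = 698
  O=O: 3 × 486 = 1458
  Σ(broken) = 4544 kJ
Bonds formed (products):
  C=O: 4 × 812 = 3248
  O–H: 6 × 474 = 2844
  Σ(formed) = 6092 kJ
ΔH = Σ(broken) − Σ(formed) = 4544 − 6092 = −1548 kJ

ΔH ≈ −1548 kJ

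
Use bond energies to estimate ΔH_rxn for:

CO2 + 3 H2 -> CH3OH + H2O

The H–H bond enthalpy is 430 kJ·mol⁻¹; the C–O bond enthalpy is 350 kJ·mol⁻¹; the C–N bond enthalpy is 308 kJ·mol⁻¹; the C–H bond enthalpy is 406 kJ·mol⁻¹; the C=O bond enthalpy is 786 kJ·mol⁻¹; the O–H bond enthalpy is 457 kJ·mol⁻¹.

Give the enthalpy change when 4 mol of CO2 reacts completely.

Bonds broken (reactants):
  C=O: 2 × 786 = 1572
  H–H: 3 × 430 = 1290
  Σ(broken) = 2862 kJ
Bonds formed (products):
  C–H: 3 × 406 = 1218
  C–O: 1 × 350 = 350
  O–H: 3 × 457 = 1371
  Σ(formed) = 2939 kJ
ΔH = Σ(broken) − Σ(formed) = 2862 − 2939 = −77 kJ
For 4× the reaction as written: 4 × (−77) = −308 kJ

ΔH = −308 kJ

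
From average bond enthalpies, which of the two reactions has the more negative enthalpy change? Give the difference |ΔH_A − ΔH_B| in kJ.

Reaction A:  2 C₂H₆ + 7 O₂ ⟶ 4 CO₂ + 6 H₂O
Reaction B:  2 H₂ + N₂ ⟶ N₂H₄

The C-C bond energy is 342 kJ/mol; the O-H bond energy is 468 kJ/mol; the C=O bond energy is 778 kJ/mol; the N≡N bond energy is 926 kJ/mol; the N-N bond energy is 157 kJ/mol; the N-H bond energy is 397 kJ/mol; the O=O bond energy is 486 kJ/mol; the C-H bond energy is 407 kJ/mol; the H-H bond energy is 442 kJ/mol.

Reaction A, by 2935 kJ

Reaction A:
  Bonds broken (reactants):
    C-C: 2 × 342 = 684
    C-H: 12 × 407 = 4884
    O=O: 7 × 486 = 3402
    Σ(broken) = 8970 kJ
  Bonds formed (products):
    C=O: 8 × 778 = 6224
    O-H: 12 × 468 = 5616
    Σ(formed) = 11840 kJ
  ΔH_A = 8970 − 11840 = −2870 kJ
Reaction B:
  Bonds broken (reactants):
    H-H: 2 × 442 = 884
    N≡N: 1 × 926 = 926
    Σ(broken) = 1810 kJ
  Bonds formed (products):
    N-H: 4 × 397 = 1588
    N-N: 1 × 157 = 157
    Σ(formed) = 1745 kJ
  ΔH_B = 1810 − 1745 = +65 kJ
ΔH_A − ΔH_B = −2935 kJ, so reaction A has the more negative ΔH; |ΔH_A − ΔH_B| = 2935 kJ.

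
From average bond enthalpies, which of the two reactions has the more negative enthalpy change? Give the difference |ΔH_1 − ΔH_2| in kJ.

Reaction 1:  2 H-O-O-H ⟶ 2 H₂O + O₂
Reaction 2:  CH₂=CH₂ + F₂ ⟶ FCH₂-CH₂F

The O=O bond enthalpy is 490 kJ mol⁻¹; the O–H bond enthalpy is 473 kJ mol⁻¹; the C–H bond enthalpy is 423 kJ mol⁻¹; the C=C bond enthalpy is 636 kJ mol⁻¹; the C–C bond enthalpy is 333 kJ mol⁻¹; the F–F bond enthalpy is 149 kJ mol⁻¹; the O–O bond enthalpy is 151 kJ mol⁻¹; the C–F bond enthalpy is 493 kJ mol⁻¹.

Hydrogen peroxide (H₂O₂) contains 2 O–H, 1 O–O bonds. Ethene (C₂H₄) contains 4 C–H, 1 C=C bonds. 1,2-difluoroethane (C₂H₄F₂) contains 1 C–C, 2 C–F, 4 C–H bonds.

Reaction 2, by 346 kJ

Reaction 1:
  Bonds broken (reactants):
    O–H: 4 × 473 = 1892
    O–O: 2 × 151 = 302
    Σ(broken) = 2194 kJ
  Bonds formed (products):
    O–H: 4 × 473 = 1892
    O=O: 1 × 490 = 490
    Σ(formed) = 2382 kJ
  ΔH_1 = 2194 − 2382 = −188 kJ
Reaction 2:
  Bonds broken (reactants):
    C–H: 4 × 423 = 1692
    C=C: 1 × 636 = 636
    F–F: 1 × 149 = 149
    Σ(broken) = 2477 kJ
  Bonds formed (products):
    C–C: 1 × 333 = 333
    C–F: 2 × 493 = 986
    C–H: 4 × 423 = 1692
    Σ(formed) = 3011 kJ
  ΔH_2 = 2477 − 3011 = −534 kJ
ΔH_1 − ΔH_2 = +346 kJ, so reaction 2 has the more negative ΔH; |ΔH_1 − ΔH_2| = 346 kJ.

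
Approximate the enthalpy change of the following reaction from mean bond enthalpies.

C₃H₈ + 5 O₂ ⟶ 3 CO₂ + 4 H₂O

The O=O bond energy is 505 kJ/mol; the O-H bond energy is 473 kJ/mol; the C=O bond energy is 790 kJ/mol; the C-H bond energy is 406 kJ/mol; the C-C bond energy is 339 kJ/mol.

Bonds broken (reactants):
  C-C: 2 × 339 = 678
  C-H: 8 × 406 = 3248
  O=O: 5 × 505 = 2525
  Σ(broken) = 6451 kJ
Bonds formed (products):
  C=O: 6 × 790 = 4740
  O-H: 8 × 473 = 3784
  Σ(formed) = 8524 kJ
ΔH = Σ(broken) − Σ(formed) = 6451 − 8524 = −2073 kJ

ΔH ≈ −2073 kJ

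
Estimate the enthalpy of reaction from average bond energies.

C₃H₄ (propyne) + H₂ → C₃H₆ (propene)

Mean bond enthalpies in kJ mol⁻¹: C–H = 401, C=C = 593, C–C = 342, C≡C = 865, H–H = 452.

ΔH ≈ −78 kJ

Bonds broken (reactants):
  C≡C: 1 × 865 = 865
  C–C: 1 × 342 = 342
  C–H: 4 × 401 = 1604
  H–H: 1 × 452 = 452
  Σ(broken) = 3263 kJ
Bonds formed (products):
  C–C: 1 × 342 = 342
  C–H: 6 × 401 = 2406
  C=C: 1 × 593 = 593
  Σ(formed) = 3341 kJ
ΔH = Σ(broken) − Σ(formed) = 3263 − 3341 = −78 kJ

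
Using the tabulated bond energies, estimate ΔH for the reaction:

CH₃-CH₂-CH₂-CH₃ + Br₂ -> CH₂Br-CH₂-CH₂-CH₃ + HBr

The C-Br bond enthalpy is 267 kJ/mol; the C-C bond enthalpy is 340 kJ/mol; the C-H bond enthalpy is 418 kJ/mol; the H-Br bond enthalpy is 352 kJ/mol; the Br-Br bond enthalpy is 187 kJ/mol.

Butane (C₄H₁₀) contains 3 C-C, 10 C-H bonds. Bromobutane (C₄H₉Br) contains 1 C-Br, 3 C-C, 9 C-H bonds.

Bonds broken (reactants):
  Br-Br: 1 × 187 = 187
  C-C: 3 × 340 = 1020
  C-H: 10 × 418 = 4180
  Σ(broken) = 5387 kJ
Bonds formed (products):
  C-Br: 1 × 267 = 267
  C-C: 3 × 340 = 1020
  C-H: 9 × 418 = 3762
  H-Br: 1 × 352 = 352
  Σ(formed) = 5401 kJ
ΔH = Σ(broken) − Σ(formed) = 5387 − 5401 = −14 kJ

ΔH ≈ −14 kJ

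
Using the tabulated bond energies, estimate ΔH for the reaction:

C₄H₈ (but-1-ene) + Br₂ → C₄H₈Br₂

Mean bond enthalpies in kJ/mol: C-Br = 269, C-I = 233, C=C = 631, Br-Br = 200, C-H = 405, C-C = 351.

Bonds broken (reactants):
  Br-Br: 1 × 200 = 200
  C-C: 2 × 351 = 702
  C-H: 8 × 405 = 3240
  C=C: 1 × 631 = 631
  Σ(broken) = 4773 kJ
Bonds formed (products):
  C-Br: 2 × 269 = 538
  C-C: 3 × 351 = 1053
  C-H: 8 × 405 = 3240
  Σ(formed) = 4831 kJ
ΔH = Σ(broken) − Σ(formed) = 4773 − 4831 = −58 kJ

ΔH ≈ −58 kJ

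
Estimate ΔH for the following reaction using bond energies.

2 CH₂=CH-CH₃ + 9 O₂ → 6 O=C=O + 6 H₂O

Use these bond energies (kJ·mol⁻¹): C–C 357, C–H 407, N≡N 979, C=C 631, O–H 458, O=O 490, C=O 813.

Bonds broken (reactants):
  C–C: 2 × 357 = 714
  C–H: 12 × 407 = 4884
  C=C: 2 × 631 = 1262
  O=O: 9 × 490 = 4410
  Σ(broken) = 11270 kJ
Bonds formed (products):
  C=O: 12 × 813 = 9756
  O–H: 12 × 458 = 5496
  Σ(formed) = 15252 kJ
ΔH = Σ(broken) − Σ(formed) = 11270 − 15252 = −3982 kJ

ΔH ≈ −3982 kJ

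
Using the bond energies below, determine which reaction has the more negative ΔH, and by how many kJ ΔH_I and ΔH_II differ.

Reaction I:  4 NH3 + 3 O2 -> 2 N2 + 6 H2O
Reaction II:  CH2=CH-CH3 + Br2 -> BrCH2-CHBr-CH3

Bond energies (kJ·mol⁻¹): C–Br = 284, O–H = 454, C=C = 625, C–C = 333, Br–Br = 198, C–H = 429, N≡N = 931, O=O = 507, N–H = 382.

Reaction I, by 1127 kJ

Reaction I:
  Bonds broken (reactants):
    N–H: 12 × 382 = 4584
    O=O: 3 × 507 = 1521
    Σ(broken) = 6105 kJ
  Bonds formed (products):
    N≡N: 2 × 931 = 1862
    O–H: 12 × 454 = 5448
    Σ(formed) = 7310 kJ
  ΔH_I = 6105 − 7310 = −1205 kJ
Reaction II:
  Bonds broken (reactants):
    Br–Br: 1 × 198 = 198
    C–C: 1 × 333 = 333
    C–H: 6 × 429 = 2574
    C=C: 1 × 625 = 625
    Σ(broken) = 3730 kJ
  Bonds formed (products):
    C–Br: 2 × 284 = 568
    C–C: 2 × 333 = 666
    C–H: 6 × 429 = 2574
    Σ(formed) = 3808 kJ
  ΔH_II = 3730 − 3808 = −78 kJ
ΔH_I − ΔH_II = −1127 kJ, so reaction I has the more negative ΔH; |ΔH_I − ΔH_II| = 1127 kJ.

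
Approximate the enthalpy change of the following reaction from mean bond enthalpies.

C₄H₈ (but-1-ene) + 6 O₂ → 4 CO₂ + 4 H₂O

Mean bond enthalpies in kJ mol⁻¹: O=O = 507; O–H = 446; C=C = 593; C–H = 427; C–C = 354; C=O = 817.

ΔH ≈ −2345 kJ

Bonds broken (reactants):
  C–C: 2 × 354 = 708
  C–H: 8 × 427 = 3416
  C=C: 1 × 593 = 593
  O=O: 6 × 507 = 3042
  Σ(broken) = 7759 kJ
Bonds formed (products):
  C=O: 8 × 817 = 6536
  O–H: 8 × 446 = 3568
  Σ(formed) = 10104 kJ
ΔH = Σ(broken) − Σ(formed) = 7759 − 10104 = −2345 kJ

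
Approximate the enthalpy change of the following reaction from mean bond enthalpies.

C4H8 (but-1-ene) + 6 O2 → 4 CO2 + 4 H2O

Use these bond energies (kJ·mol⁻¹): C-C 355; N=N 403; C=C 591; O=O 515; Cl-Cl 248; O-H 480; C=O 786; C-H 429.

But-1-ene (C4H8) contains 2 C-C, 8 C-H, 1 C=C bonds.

ΔH ≈ −2305 kJ

Bonds broken (reactants):
  C-C: 2 × 355 = 710
  C-H: 8 × 429 = 3432
  C=C: 1 × 591 = 591
  O=O: 6 × 515 = 3090
  Σ(broken) = 7823 kJ
Bonds formed (products):
  C=O: 8 × 786 = 6288
  O-H: 8 × 480 = 3840
  Σ(formed) = 10128 kJ
ΔH = Σ(broken) − Σ(formed) = 7823 − 10128 = −2305 kJ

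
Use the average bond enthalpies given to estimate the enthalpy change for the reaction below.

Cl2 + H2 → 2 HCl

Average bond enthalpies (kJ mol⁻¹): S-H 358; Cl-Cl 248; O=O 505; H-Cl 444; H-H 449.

Bonds broken (reactants):
  Cl-Cl: 1 × 248 = 248
  H-H: 1 × 449 = 449
  Σ(broken) = 697 kJ
Bonds formed (products):
  H-Cl: 2 × 444 = 888
  Σ(formed) = 888 kJ
ΔH = Σ(broken) − Σ(formed) = 697 − 888 = −191 kJ

ΔH ≈ −191 kJ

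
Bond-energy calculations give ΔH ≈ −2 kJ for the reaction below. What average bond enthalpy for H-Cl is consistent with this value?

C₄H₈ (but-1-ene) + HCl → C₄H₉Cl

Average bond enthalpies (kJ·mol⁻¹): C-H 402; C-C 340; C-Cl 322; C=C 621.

D(H-Cl) ≈ 441 kJ/mol

Let D be the H-Cl bond energy.
Σ(broken) = 2×340 + 8×402 + 1×621 + 1×D = 4517 + D
Σ(formed) = 3×340 + 1×322 + 9×402 = 4960
ΔH = Σ(broken) − Σ(formed) = (4517 + D) − (4960) = −443 + D
Setting this equal to −2 kJ gives D = 441 kJ/mol.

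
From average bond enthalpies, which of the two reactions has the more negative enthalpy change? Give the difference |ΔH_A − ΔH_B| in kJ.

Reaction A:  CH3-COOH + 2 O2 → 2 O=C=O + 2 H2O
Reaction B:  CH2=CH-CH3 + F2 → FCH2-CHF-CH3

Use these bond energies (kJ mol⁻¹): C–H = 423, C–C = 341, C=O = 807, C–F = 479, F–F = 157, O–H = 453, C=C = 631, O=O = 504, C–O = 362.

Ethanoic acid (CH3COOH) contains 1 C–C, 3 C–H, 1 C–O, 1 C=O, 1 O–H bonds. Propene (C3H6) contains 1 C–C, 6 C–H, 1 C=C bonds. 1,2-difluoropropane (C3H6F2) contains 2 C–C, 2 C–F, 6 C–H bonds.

Reaction A, by 289 kJ

Reaction A:
  Bonds broken (reactants):
    C–C: 1 × 341 = 341
    C–H: 3 × 423 = 1269
    C–O: 1 × 362 = 362
    C=O: 1 × 807 = 807
    O–H: 1 × 453 = 453
    O=O: 2 × 504 = 1008
    Σ(broken) = 4240 kJ
  Bonds formed (products):
    C=O: 4 × 807 = 3228
    O–H: 4 × 453 = 1812
    Σ(formed) = 5040 kJ
  ΔH_A = 4240 − 5040 = −800 kJ
Reaction B:
  Bonds broken (reactants):
    C–C: 1 × 341 = 341
    C–H: 6 × 423 = 2538
    C=C: 1 × 631 = 631
    F–F: 1 × 157 = 157
    Σ(broken) = 3667 kJ
  Bonds formed (products):
    C–C: 2 × 341 = 682
    C–F: 2 × 479 = 958
    C–H: 6 × 423 = 2538
    Σ(formed) = 4178 kJ
  ΔH_B = 3667 − 4178 = −511 kJ
ΔH_A − ΔH_B = −289 kJ, so reaction A has the more negative ΔH; |ΔH_A − ΔH_B| = 289 kJ.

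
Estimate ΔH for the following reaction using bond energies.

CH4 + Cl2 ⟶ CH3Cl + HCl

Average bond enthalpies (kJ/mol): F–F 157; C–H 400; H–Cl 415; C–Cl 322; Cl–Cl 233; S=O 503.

Bonds broken (reactants):
  C–H: 4 × 400 = 1600
  Cl–Cl: 1 × 233 = 233
  Σ(broken) = 1833 kJ
Bonds formed (products):
  C–Cl: 1 × 322 = 322
  C–H: 3 × 400 = 1200
  H–Cl: 1 × 415 = 415
  Σ(formed) = 1937 kJ
ΔH = Σ(broken) − Σ(formed) = 1833 − 1937 = −104 kJ

ΔH ≈ −104 kJ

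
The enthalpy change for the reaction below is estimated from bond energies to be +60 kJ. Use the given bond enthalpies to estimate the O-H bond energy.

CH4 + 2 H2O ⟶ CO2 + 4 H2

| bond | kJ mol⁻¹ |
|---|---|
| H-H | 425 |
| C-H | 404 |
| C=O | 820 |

Let D be the O-H bond energy.
Σ(broken) = 4×404 + 4×D = 1616 + 4D
Σ(formed) = 2×820 + 4×425 = 3340
ΔH = Σ(broken) − Σ(formed) = (1616 + 4D) − (3340) = −1724 + 4D
Setting this equal to +60 kJ gives 4D = 1784, so D = 446 kJ/mol.

D(O-H) ≈ 446 kJ/mol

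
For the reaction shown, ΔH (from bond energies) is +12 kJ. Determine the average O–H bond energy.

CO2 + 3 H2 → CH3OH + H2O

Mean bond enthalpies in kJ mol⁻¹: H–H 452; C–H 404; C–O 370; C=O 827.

D(O–H) ≈ 472 kJ/mol

Let D be the O–H bond energy.
Σ(broken) = 2×827 + 3×452 = 3010
Σ(formed) = 3×404 + 1×370 + 3×D = 1582 + 3D
ΔH = Σ(broken) − Σ(formed) = (3010) − (1582 + 3D) = +1428 − 3D
Setting this equal to +12 kJ gives 3D = 1416, so D = 472 kJ/mol.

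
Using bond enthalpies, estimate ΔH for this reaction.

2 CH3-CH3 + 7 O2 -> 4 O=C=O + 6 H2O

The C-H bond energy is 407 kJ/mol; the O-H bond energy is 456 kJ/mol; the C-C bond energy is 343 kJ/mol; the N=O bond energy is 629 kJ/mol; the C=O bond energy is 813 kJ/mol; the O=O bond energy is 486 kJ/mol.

ΔH ≈ −3004 kJ

Bonds broken (reactants):
  C-C: 2 × 343 = 686
  C-H: 12 × 407 = 4884
  O=O: 7 × 486 = 3402
  Σ(broken) = 8972 kJ
Bonds formed (products):
  C=O: 8 × 813 = 6504
  O-H: 12 × 456 = 5472
  Σ(formed) = 11976 kJ
ΔH = Σ(broken) − Σ(formed) = 8972 − 11976 = −3004 kJ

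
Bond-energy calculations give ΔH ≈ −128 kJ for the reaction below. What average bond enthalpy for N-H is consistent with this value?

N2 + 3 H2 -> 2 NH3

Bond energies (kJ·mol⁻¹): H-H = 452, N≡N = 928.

Let D be the N-H bond energy.
Σ(broken) = 3×452 + 1×928 = 2284
Σ(formed) = 6×D = 6D
ΔH = Σ(broken) − Σ(formed) = (2284) − (6D) = +2284 − 6D
Setting this equal to −128 kJ gives 6D = 2412, so D = 402 kJ/mol.

D(N-H) ≈ 402 kJ/mol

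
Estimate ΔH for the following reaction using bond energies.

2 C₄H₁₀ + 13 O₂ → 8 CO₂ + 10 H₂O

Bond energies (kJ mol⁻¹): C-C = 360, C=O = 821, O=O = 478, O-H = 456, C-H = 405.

ΔH ≈ −5782 kJ

Bonds broken (reactants):
  C-C: 6 × 360 = 2160
  C-H: 20 × 405 = 8100
  O=O: 13 × 478 = 6214
  Σ(broken) = 16474 kJ
Bonds formed (products):
  C=O: 16 × 821 = 13136
  O-H: 20 × 456 = 9120
  Σ(formed) = 22256 kJ
ΔH = Σ(broken) − Σ(formed) = 16474 − 22256 = −5782 kJ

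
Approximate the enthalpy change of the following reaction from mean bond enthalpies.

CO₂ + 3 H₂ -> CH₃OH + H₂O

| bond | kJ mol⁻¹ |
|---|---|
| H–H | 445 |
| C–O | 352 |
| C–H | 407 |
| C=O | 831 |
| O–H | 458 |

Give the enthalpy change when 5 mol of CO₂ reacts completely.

Bonds broken (reactants):
  C=O: 2 × 831 = 1662
  H–H: 3 × 445 = 1335
  Σ(broken) = 2997 kJ
Bonds formed (products):
  C–H: 3 × 407 = 1221
  C–O: 1 × 352 = 352
  O–H: 3 × 458 = 1374
  Σ(formed) = 2947 kJ
ΔH = Σ(broken) − Σ(formed) = 2997 − 2947 = +50 kJ
For 5× the reaction as written: 5 × (+50) = +250 kJ

ΔH = +250 kJ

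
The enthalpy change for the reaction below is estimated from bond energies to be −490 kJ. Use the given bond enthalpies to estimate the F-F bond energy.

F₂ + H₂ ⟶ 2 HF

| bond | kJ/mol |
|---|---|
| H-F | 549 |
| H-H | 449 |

Let D be the F-F bond energy.
Σ(broken) = 1×D + 1×449 = 449 + D
Σ(formed) = 2×549 = 1098
ΔH = Σ(broken) − Σ(formed) = (449 + D) − (1098) = −649 + D
Setting this equal to −490 kJ gives D = 159 kJ/mol.

D(F-F) ≈ 159 kJ/mol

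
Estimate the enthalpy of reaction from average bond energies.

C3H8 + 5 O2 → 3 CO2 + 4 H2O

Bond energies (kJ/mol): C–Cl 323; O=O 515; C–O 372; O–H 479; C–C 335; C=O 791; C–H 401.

ΔH ≈ −2125 kJ

Bonds broken (reactants):
  C–C: 2 × 335 = 670
  C–H: 8 × 401 = 3208
  O=O: 5 × 515 = 2575
  Σ(broken) = 6453 kJ
Bonds formed (products):
  C=O: 6 × 791 = 4746
  O–H: 8 × 479 = 3832
  Σ(formed) = 8578 kJ
ΔH = Σ(broken) − Σ(formed) = 6453 − 8578 = −2125 kJ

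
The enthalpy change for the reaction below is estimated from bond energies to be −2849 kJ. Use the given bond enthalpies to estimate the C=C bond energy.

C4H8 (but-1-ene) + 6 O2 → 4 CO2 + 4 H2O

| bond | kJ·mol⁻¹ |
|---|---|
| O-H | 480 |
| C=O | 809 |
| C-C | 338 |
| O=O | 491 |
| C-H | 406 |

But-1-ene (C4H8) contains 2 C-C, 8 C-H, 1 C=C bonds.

D(C=C) ≈ 593 kJ/mol

Let D be the C=C bond energy.
Σ(broken) = 2×338 + 8×406 + 1×D + 6×491 = 6870 + D
Σ(formed) = 8×809 + 8×480 = 10312
ΔH = Σ(broken) − Σ(formed) = (6870 + D) − (10312) = −3442 + D
Setting this equal to −2849 kJ gives D = 593 kJ/mol.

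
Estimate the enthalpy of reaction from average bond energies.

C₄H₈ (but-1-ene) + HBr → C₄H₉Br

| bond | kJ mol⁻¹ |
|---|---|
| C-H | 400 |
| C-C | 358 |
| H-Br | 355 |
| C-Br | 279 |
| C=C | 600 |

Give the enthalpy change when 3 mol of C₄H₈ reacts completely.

ΔH = −246 kJ

Bonds broken (reactants):
  C-C: 2 × 358 = 716
  C-H: 8 × 400 = 3200
  C=C: 1 × 600 = 600
  H-Br: 1 × 355 = 355
  Σ(broken) = 4871 kJ
Bonds formed (products):
  C-Br: 1 × 279 = 279
  C-C: 3 × 358 = 1074
  C-H: 9 × 400 = 3600
  Σ(formed) = 4953 kJ
ΔH = Σ(broken) − Σ(formed) = 4871 − 4953 = −82 kJ
For 3× the reaction as written: 3 × (−82) = −246 kJ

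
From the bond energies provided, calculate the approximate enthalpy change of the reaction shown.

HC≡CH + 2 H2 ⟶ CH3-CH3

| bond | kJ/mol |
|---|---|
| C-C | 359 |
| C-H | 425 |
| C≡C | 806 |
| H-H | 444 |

ΔH ≈ −365 kJ

Bonds broken (reactants):
  C≡C: 1 × 806 = 806
  C-H: 2 × 425 = 850
  H-H: 2 × 444 = 888
  Σ(broken) = 2544 kJ
Bonds formed (products):
  C-C: 1 × 359 = 359
  C-H: 6 × 425 = 2550
  Σ(formed) = 2909 kJ
ΔH = Σ(broken) − Σ(formed) = 2544 − 2909 = −365 kJ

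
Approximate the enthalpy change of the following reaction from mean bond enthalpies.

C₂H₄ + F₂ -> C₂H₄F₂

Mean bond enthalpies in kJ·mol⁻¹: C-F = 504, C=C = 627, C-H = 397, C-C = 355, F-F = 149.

ΔH ≈ −587 kJ

Bonds broken (reactants):
  C-H: 4 × 397 = 1588
  C=C: 1 × 627 = 627
  F-F: 1 × 149 = 149
  Σ(broken) = 2364 kJ
Bonds formed (products):
  C-C: 1 × 355 = 355
  C-F: 2 × 504 = 1008
  C-H: 4 × 397 = 1588
  Σ(formed) = 2951 kJ
ΔH = Σ(broken) − Σ(formed) = 2364 − 2951 = −587 kJ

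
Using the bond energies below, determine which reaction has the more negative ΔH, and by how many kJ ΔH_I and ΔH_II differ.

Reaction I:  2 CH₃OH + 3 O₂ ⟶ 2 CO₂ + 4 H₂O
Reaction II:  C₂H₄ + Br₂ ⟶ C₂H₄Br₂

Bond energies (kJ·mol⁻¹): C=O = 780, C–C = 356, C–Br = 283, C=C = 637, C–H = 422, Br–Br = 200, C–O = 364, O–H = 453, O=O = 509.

Reaction I, by 966 kJ

Reaction I:
  Bonds broken (reactants):
    C–H: 6 × 422 = 2532
    C–O: 2 × 364 = 728
    O–H: 2 × 453 = 906
    O=O: 3 × 509 = 1527
    Σ(broken) = 5693 kJ
  Bonds formed (products):
    C=O: 4 × 780 = 3120
    O–H: 8 × 453 = 3624
    Σ(formed) = 6744 kJ
  ΔH_I = 5693 − 6744 = −1051 kJ
Reaction II:
  Bonds broken (reactants):
    Br–Br: 1 × 200 = 200
    C–H: 4 × 422 = 1688
    C=C: 1 × 637 = 637
    Σ(broken) = 2525 kJ
  Bonds formed (products):
    C–Br: 2 × 283 = 566
    C–C: 1 × 356 = 356
    C–H: 4 × 422 = 1688
    Σ(formed) = 2610 kJ
  ΔH_II = 2525 − 2610 = −85 kJ
ΔH_I − ΔH_II = −966 kJ, so reaction I has the more negative ΔH; |ΔH_I − ΔH_II| = 966 kJ.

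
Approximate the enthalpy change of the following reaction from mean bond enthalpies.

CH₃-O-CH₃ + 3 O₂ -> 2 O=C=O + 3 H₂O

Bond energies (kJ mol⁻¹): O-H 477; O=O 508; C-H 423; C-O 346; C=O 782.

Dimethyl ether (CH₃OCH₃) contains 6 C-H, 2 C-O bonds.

Bonds broken (reactants):
  C-H: 6 × 423 = 2538
  C-O: 2 × 346 = 692
  O=O: 3 × 508 = 1524
  Σ(broken) = 4754 kJ
Bonds formed (products):
  C=O: 4 × 782 = 3128
  O-H: 6 × 477 = 2862
  Σ(formed) = 5990 kJ
ΔH = Σ(broken) − Σ(formed) = 4754 − 5990 = −1236 kJ

ΔH ≈ −1236 kJ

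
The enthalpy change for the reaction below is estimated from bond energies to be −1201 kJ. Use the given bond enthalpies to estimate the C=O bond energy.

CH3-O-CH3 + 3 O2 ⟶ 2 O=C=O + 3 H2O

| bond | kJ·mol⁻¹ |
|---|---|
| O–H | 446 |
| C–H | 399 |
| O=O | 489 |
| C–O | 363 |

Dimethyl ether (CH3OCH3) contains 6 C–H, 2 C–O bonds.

D(C=O) ≈ 778 kJ/mol

Let D be the C=O bond energy.
Σ(broken) = 6×399 + 2×363 + 3×489 = 4587
Σ(formed) = 4×D + 6×446 = 2676 + 4D
ΔH = Σ(broken) − Σ(formed) = (4587) − (2676 + 4D) = +1911 − 4D
Setting this equal to −1201 kJ gives 4D = 3112, so D = 778 kJ/mol.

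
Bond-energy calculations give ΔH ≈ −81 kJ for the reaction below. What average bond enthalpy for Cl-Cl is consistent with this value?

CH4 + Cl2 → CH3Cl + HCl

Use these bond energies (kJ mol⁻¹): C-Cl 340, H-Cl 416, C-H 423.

D(Cl-Cl) ≈ 252 kJ/mol

Let D be the Cl-Cl bond energy.
Σ(broken) = 4×423 + 1×D = 1692 + D
Σ(formed) = 1×340 + 3×423 + 1×416 = 2025
ΔH = Σ(broken) − Σ(formed) = (1692 + D) − (2025) = −333 + D
Setting this equal to −81 kJ gives D = 252 kJ/mol.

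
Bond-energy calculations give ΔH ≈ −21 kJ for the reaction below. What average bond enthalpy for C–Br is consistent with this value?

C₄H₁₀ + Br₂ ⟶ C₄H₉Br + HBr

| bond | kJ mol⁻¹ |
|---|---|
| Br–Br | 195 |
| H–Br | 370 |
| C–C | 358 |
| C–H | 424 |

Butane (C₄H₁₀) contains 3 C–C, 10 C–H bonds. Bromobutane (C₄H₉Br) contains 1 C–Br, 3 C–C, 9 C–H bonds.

Let D be the C–Br bond energy.
Σ(broken) = 1×195 + 3×358 + 10×424 = 5509
Σ(formed) = 1×D + 3×358 + 9×424 + 1×370 = 5260 + D
ΔH = Σ(broken) − Σ(formed) = (5509) − (5260 + D) = +249 − D
Setting this equal to −21 kJ gives D = 270 kJ/mol.

D(C–Br) ≈ 270 kJ/mol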